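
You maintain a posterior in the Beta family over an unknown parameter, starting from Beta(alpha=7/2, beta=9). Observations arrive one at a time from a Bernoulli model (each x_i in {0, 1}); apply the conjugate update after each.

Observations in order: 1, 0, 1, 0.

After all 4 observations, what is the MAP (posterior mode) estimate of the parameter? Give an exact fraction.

obs 1: x=1 → posterior Beta(9/2, 9)
obs 2: x=0 → posterior Beta(9/2, 10)
obs 3: x=1 → posterior Beta(11/2, 10)
obs 4: x=0 → posterior Beta(11/2, 11)

9/29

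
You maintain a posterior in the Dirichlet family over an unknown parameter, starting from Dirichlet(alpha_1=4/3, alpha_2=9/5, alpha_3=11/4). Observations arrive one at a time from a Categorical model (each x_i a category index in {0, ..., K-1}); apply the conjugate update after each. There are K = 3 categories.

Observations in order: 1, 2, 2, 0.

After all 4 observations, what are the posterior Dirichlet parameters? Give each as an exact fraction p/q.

obs 1: x=1 → posterior Dirichlet(4/3, 14/5, 11/4)
obs 2: x=2 → posterior Dirichlet(4/3, 14/5, 15/4)
obs 3: x=2 → posterior Dirichlet(4/3, 14/5, 19/4)
obs 4: x=0 → posterior Dirichlet(7/3, 14/5, 19/4)

alpha_1=7/3, alpha_2=14/5, alpha_3=19/4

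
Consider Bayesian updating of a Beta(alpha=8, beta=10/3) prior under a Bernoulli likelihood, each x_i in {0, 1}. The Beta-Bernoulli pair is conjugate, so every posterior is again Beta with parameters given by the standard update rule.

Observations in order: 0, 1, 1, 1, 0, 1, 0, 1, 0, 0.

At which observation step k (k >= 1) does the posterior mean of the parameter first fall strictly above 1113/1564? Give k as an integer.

obs 1: x=0 → posterior Beta(8, 13/3)
obs 2: x=1 → posterior Beta(9, 13/3)
obs 3: x=1 → posterior Beta(10, 13/3)
obs 4: x=1 → posterior Beta(11, 13/3)
obs 5: x=0 → posterior Beta(11, 16/3)
obs 6: x=1 → posterior Beta(12, 16/3)
obs 7: x=0 → posterior Beta(12, 19/3)
obs 8: x=1 → posterior Beta(13, 19/3)
obs 9: x=0 → posterior Beta(13, 22/3)
obs 10: x=0 → posterior Beta(13, 25/3)

k = 4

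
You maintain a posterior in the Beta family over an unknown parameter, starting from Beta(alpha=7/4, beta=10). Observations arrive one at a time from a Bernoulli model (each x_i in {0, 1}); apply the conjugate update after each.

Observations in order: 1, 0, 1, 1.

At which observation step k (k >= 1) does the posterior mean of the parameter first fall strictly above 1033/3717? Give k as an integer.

k = 4

obs 1: x=1 → posterior Beta(11/4, 10)
obs 2: x=0 → posterior Beta(11/4, 11)
obs 3: x=1 → posterior Beta(15/4, 11)
obs 4: x=1 → posterior Beta(19/4, 11)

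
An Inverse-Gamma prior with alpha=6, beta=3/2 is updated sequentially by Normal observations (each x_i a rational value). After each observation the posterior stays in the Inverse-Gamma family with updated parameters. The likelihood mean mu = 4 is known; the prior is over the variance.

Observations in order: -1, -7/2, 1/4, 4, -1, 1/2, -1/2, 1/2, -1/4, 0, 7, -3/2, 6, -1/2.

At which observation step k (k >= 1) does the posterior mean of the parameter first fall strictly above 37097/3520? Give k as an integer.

obs 1: x=-1 → posterior Inverse-Gamma(13/2, 14)
obs 2: x=-7/2 → posterior Inverse-Gamma(7, 337/8)
obs 3: x=1/4 → posterior Inverse-Gamma(15/2, 1573/32)
obs 4: x=4 → posterior Inverse-Gamma(8, 1573/32)
obs 5: x=-1 → posterior Inverse-Gamma(17/2, 1973/32)
obs 6: x=1/2 → posterior Inverse-Gamma(9, 2169/32)
obs 7: x=-1/2 → posterior Inverse-Gamma(19/2, 2493/32)
obs 8: x=1/2 → posterior Inverse-Gamma(10, 2689/32)
obs 9: x=-1/4 → posterior Inverse-Gamma(21/2, 1489/16)
obs 10: x=0 → posterior Inverse-Gamma(11, 1617/16)
obs 11: x=7 → posterior Inverse-Gamma(23/2, 1689/16)
obs 12: x=-3/2 → posterior Inverse-Gamma(12, 1931/16)
obs 13: x=6 → posterior Inverse-Gamma(25/2, 1963/16)
obs 14: x=-1/2 → posterior Inverse-Gamma(13, 2125/16)

k = 12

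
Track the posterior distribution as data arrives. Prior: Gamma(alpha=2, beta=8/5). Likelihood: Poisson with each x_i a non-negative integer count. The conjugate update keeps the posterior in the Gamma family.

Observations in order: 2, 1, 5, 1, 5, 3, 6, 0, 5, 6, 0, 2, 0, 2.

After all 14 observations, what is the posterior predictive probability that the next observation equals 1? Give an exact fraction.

965637456152465086612606956707451515449446720595955616063447216486870102835200/4810628140466053847401589176986468514202662238242488440879058856981704749349683

obs 1: x=2 → posterior Gamma(4, 13/5)
obs 2: x=1 → posterior Gamma(5, 18/5)
obs 3: x=5 → posterior Gamma(10, 23/5)
obs 4: x=1 → posterior Gamma(11, 28/5)
obs 5: x=5 → posterior Gamma(16, 33/5)
obs 6: x=3 → posterior Gamma(19, 38/5)
obs 7: x=6 → posterior Gamma(25, 43/5)
obs 8: x=0 → posterior Gamma(25, 48/5)
obs 9: x=5 → posterior Gamma(30, 53/5)
obs 10: x=6 → posterior Gamma(36, 58/5)
obs 11: x=0 → posterior Gamma(36, 63/5)
obs 12: x=2 → posterior Gamma(38, 68/5)
obs 13: x=0 → posterior Gamma(38, 73/5)
obs 14: x=2 → posterior Gamma(40, 78/5)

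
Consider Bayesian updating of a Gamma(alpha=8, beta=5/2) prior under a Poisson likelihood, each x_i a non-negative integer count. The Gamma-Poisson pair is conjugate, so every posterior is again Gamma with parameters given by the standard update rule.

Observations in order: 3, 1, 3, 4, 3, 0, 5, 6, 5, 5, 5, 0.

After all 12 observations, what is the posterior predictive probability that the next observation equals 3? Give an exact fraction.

obs 1: x=3 → posterior Gamma(11, 7/2)
obs 2: x=1 → posterior Gamma(12, 9/2)
obs 3: x=3 → posterior Gamma(15, 11/2)
obs 4: x=4 → posterior Gamma(19, 13/2)
obs 5: x=3 → posterior Gamma(22, 15/2)
obs 6: x=0 → posterior Gamma(22, 17/2)
obs 7: x=5 → posterior Gamma(27, 19/2)
obs 8: x=6 → posterior Gamma(33, 21/2)
obs 9: x=5 → posterior Gamma(38, 23/2)
obs 10: x=5 → posterior Gamma(43, 25/2)
obs 11: x=5 → posterior Gamma(48, 27/2)
obs 12: x=0 → posterior Gamma(48, 29/2)

2457253472664745955287052367278857760454847936488456361869292797012692124800/11466909515783561805968708806579364856256360975236382618853236885073480424031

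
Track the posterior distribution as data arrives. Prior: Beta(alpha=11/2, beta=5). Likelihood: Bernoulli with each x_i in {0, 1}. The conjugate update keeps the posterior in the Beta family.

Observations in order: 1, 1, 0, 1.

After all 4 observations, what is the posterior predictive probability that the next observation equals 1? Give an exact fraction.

obs 1: x=1 → posterior Beta(13/2, 5)
obs 2: x=1 → posterior Beta(15/2, 5)
obs 3: x=0 → posterior Beta(15/2, 6)
obs 4: x=1 → posterior Beta(17/2, 6)

17/29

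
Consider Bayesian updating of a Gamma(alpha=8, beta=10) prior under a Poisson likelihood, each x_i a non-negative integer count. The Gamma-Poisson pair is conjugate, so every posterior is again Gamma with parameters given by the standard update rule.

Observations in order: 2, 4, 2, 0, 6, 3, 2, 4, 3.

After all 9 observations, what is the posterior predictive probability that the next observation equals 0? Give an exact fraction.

30034640110980377619945846078500632729311721/171798691840000000000000000000000000000000000

obs 1: x=2 → posterior Gamma(10, 11)
obs 2: x=4 → posterior Gamma(14, 12)
obs 3: x=2 → posterior Gamma(16, 13)
obs 4: x=0 → posterior Gamma(16, 14)
obs 5: x=6 → posterior Gamma(22, 15)
obs 6: x=3 → posterior Gamma(25, 16)
obs 7: x=2 → posterior Gamma(27, 17)
obs 8: x=4 → posterior Gamma(31, 18)
obs 9: x=3 → posterior Gamma(34, 19)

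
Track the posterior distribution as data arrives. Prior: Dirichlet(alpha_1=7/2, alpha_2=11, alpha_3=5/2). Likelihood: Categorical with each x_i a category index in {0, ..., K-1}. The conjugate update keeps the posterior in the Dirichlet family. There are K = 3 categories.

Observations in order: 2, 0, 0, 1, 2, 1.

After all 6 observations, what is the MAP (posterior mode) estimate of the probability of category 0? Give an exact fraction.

9/40

obs 1: x=2 → posterior Dirichlet(7/2, 11, 7/2)
obs 2: x=0 → posterior Dirichlet(9/2, 11, 7/2)
obs 3: x=0 → posterior Dirichlet(11/2, 11, 7/2)
obs 4: x=1 → posterior Dirichlet(11/2, 12, 7/2)
obs 5: x=2 → posterior Dirichlet(11/2, 12, 9/2)
obs 6: x=1 → posterior Dirichlet(11/2, 13, 9/2)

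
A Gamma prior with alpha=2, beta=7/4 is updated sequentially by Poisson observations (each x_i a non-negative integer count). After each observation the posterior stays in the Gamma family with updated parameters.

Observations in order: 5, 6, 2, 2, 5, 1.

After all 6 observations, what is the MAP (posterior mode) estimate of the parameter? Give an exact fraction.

obs 1: x=5 → posterior Gamma(7, 11/4)
obs 2: x=6 → posterior Gamma(13, 15/4)
obs 3: x=2 → posterior Gamma(15, 19/4)
obs 4: x=2 → posterior Gamma(17, 23/4)
obs 5: x=5 → posterior Gamma(22, 27/4)
obs 6: x=1 → posterior Gamma(23, 31/4)

88/31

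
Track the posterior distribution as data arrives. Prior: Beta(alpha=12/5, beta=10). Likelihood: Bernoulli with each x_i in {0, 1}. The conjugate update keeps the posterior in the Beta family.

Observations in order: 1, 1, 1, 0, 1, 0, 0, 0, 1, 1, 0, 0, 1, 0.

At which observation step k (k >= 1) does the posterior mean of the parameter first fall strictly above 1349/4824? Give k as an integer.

obs 1: x=1 → posterior Beta(17/5, 10)
obs 2: x=1 → posterior Beta(22/5, 10)
obs 3: x=1 → posterior Beta(27/5, 10)
obs 4: x=0 → posterior Beta(27/5, 11)
obs 5: x=1 → posterior Beta(32/5, 11)
obs 6: x=0 → posterior Beta(32/5, 12)
obs 7: x=0 → posterior Beta(32/5, 13)
obs 8: x=0 → posterior Beta(32/5, 14)
obs 9: x=1 → posterior Beta(37/5, 14)
obs 10: x=1 → posterior Beta(42/5, 14)
obs 11: x=0 → posterior Beta(42/5, 15)
obs 12: x=0 → posterior Beta(42/5, 16)
obs 13: x=1 → posterior Beta(47/5, 16)
obs 14: x=0 → posterior Beta(47/5, 17)

k = 2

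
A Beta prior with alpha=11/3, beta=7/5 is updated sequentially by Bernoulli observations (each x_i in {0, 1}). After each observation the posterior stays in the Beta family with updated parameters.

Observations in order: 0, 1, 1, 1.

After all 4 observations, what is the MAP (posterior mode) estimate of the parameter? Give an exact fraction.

obs 1: x=0 → posterior Beta(11/3, 12/5)
obs 2: x=1 → posterior Beta(14/3, 12/5)
obs 3: x=1 → posterior Beta(17/3, 12/5)
obs 4: x=1 → posterior Beta(20/3, 12/5)

85/106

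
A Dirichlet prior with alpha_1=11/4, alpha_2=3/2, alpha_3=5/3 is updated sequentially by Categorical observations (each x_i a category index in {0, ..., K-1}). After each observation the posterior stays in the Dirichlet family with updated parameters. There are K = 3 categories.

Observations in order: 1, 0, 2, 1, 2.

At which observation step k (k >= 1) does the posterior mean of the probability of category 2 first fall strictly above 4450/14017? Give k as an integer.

obs 1: x=1 → posterior Dirichlet(11/4, 5/2, 5/3)
obs 2: x=0 → posterior Dirichlet(15/4, 5/2, 5/3)
obs 3: x=2 → posterior Dirichlet(15/4, 5/2, 8/3)
obs 4: x=1 → posterior Dirichlet(15/4, 7/2, 8/3)
obs 5: x=2 → posterior Dirichlet(15/4, 7/2, 11/3)

k = 5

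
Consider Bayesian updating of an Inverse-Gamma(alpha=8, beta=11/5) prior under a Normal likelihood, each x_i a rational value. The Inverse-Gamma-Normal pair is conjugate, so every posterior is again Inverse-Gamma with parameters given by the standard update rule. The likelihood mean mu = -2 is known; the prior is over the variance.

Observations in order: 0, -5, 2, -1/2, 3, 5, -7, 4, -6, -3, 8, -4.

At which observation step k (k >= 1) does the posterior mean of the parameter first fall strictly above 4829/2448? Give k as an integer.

obs 1: x=0 → posterior Inverse-Gamma(17/2, 21/5)
obs 2: x=-5 → posterior Inverse-Gamma(9, 87/10)
obs 3: x=2 → posterior Inverse-Gamma(19/2, 167/10)
obs 4: x=-1/2 → posterior Inverse-Gamma(10, 713/40)
obs 5: x=3 → posterior Inverse-Gamma(21/2, 1213/40)
obs 6: x=5 → posterior Inverse-Gamma(11, 2193/40)
obs 7: x=-7 → posterior Inverse-Gamma(23/2, 2693/40)
obs 8: x=4 → posterior Inverse-Gamma(12, 3413/40)
obs 9: x=-6 → posterior Inverse-Gamma(25/2, 3733/40)
obs 10: x=-3 → posterior Inverse-Gamma(13, 3753/40)
obs 11: x=8 → posterior Inverse-Gamma(27/2, 5753/40)
obs 12: x=-4 → posterior Inverse-Gamma(14, 5833/40)

k = 4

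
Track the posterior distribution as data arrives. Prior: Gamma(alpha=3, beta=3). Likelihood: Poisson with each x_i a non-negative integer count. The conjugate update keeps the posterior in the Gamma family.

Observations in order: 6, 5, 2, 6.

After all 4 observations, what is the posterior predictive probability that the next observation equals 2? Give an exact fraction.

obs 1: x=6 → posterior Gamma(9, 4)
obs 2: x=5 → posterior Gamma(14, 5)
obs 3: x=2 → posterior Gamma(16, 6)
obs 4: x=6 → posterior Gamma(22, 7)

989184725291495976397/4722366482869645213696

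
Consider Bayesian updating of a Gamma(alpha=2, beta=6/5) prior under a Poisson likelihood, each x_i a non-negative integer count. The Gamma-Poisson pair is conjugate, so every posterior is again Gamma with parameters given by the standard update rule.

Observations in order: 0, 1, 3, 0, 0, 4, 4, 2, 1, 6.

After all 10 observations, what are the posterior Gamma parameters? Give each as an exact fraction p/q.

obs 1: x=0 → posterior Gamma(2, 11/5)
obs 2: x=1 → posterior Gamma(3, 16/5)
obs 3: x=3 → posterior Gamma(6, 21/5)
obs 4: x=0 → posterior Gamma(6, 26/5)
obs 5: x=0 → posterior Gamma(6, 31/5)
obs 6: x=4 → posterior Gamma(10, 36/5)
obs 7: x=4 → posterior Gamma(14, 41/5)
obs 8: x=2 → posterior Gamma(16, 46/5)
obs 9: x=1 → posterior Gamma(17, 51/5)
obs 10: x=6 → posterior Gamma(23, 56/5)

alpha=23, beta=56/5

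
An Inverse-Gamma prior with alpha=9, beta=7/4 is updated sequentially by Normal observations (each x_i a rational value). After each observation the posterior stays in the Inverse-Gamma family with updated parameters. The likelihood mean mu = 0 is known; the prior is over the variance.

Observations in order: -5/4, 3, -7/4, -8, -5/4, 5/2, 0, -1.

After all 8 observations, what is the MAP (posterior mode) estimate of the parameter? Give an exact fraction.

obs 1: x=-5/4 → posterior Inverse-Gamma(19/2, 81/32)
obs 2: x=3 → posterior Inverse-Gamma(10, 225/32)
obs 3: x=-7/4 → posterior Inverse-Gamma(21/2, 137/16)
obs 4: x=-8 → posterior Inverse-Gamma(11, 649/16)
obs 5: x=-5/4 → posterior Inverse-Gamma(23/2, 1323/32)
obs 6: x=5/2 → posterior Inverse-Gamma(12, 1423/32)
obs 7: x=0 → posterior Inverse-Gamma(25/2, 1423/32)
obs 8: x=-1 → posterior Inverse-Gamma(13, 1439/32)

1439/448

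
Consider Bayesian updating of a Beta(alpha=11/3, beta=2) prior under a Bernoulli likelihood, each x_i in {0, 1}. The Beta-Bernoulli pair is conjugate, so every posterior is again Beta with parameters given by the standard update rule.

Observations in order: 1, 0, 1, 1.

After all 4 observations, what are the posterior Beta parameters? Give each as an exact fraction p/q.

obs 1: x=1 → posterior Beta(14/3, 2)
obs 2: x=0 → posterior Beta(14/3, 3)
obs 3: x=1 → posterior Beta(17/3, 3)
obs 4: x=1 → posterior Beta(20/3, 3)

alpha=20/3, beta=3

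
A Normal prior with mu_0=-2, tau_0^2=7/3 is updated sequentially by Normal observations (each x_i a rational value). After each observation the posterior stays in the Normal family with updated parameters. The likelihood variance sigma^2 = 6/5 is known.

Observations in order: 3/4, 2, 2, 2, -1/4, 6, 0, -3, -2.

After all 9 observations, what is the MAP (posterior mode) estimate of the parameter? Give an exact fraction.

151/222

obs 1: x=3/4 → posterior Normal(-39/212, 42/53)
obs 2: x=2 → posterior Normal(241/352, 21/44)
obs 3: x=2 → posterior Normal(521/492, 14/41)
obs 4: x=2 → posterior Normal(801/632, 21/79)
obs 5: x=-1/4 → posterior Normal(383/386, 42/193)
obs 6: x=6 → posterior Normal(803/456, 7/38)
obs 7: x=0 → posterior Normal(803/526, 42/263)
obs 8: x=-3 → posterior Normal(593/596, 21/149)
obs 9: x=-2 → posterior Normal(151/222, 14/111)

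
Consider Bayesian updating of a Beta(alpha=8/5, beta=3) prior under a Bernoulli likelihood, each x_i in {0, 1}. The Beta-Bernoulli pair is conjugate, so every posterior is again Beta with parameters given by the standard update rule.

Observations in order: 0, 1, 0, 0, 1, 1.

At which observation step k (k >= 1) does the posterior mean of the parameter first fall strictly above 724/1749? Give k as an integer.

obs 1: x=0 → posterior Beta(8/5, 4)
obs 2: x=1 → posterior Beta(13/5, 4)
obs 3: x=0 → posterior Beta(13/5, 5)
obs 4: x=0 → posterior Beta(13/5, 6)
obs 5: x=1 → posterior Beta(18/5, 6)
obs 6: x=1 → posterior Beta(23/5, 6)

k = 6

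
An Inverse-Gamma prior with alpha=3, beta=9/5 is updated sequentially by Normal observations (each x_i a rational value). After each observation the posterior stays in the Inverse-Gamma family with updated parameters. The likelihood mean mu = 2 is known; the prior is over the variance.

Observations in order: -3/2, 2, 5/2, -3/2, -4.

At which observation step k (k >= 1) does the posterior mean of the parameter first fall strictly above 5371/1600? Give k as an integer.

obs 1: x=-3/2 → posterior Inverse-Gamma(7/2, 317/40)
obs 2: x=2 → posterior Inverse-Gamma(4, 317/40)
obs 3: x=5/2 → posterior Inverse-Gamma(9/2, 161/20)
obs 4: x=-3/2 → posterior Inverse-Gamma(5, 567/40)
obs 5: x=-4 → posterior Inverse-Gamma(11/2, 1287/40)

k = 4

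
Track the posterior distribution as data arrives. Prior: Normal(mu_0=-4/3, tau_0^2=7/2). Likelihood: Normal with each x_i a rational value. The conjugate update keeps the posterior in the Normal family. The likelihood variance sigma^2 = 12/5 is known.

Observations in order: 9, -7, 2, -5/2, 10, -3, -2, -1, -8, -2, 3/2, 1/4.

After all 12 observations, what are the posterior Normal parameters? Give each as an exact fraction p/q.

mu_0=-171/592, tau_0^2=7/37

obs 1: x=9 → posterior Normal(283/59, 84/59)
obs 2: x=-7 → posterior Normal(19/47, 42/47)
obs 3: x=2 → posterior Normal(36/43, 28/43)
obs 4: x=-5/2 → posterior Normal(1/8, 21/41)
obs 5: x=10 → posterior Normal(741/398, 84/199)
obs 6: x=-3 → posterior Normal(59/52, 14/39)
obs 7: x=-2 → posterior Normal(391/538, 84/269)
obs 8: x=-1 → posterior Normal(321/608, 21/76)
obs 9: x=-8 → posterior Normal(-239/678, 28/113)
obs 10: x=-2 → posterior Normal(-379/748, 42/187)
obs 11: x=3/2 → posterior Normal(-137/409, 84/409)
obs 12: x=1/4 → posterior Normal(-171/592, 7/37)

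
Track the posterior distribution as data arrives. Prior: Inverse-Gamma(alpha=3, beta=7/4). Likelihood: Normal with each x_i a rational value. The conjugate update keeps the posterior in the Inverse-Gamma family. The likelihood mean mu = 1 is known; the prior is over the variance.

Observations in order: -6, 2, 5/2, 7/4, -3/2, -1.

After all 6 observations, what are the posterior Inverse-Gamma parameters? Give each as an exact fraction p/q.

alpha=6, beta=1065/32

obs 1: x=-6 → posterior Inverse-Gamma(7/2, 105/4)
obs 2: x=2 → posterior Inverse-Gamma(4, 107/4)
obs 3: x=5/2 → posterior Inverse-Gamma(9/2, 223/8)
obs 4: x=7/4 → posterior Inverse-Gamma(5, 901/32)
obs 5: x=-3/2 → posterior Inverse-Gamma(11/2, 1001/32)
obs 6: x=-1 → posterior Inverse-Gamma(6, 1065/32)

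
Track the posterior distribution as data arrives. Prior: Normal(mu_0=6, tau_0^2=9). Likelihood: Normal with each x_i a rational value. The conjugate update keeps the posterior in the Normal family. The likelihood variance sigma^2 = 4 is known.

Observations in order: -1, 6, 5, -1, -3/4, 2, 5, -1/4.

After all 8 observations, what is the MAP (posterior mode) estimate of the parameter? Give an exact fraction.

obs 1: x=-1 → posterior Normal(15/13, 36/13)
obs 2: x=6 → posterior Normal(69/22, 18/11)
obs 3: x=5 → posterior Normal(114/31, 36/31)
obs 4: x=-1 → posterior Normal(21/8, 9/10)
obs 5: x=-3/4 → posterior Normal(393/196, 36/49)
obs 6: x=2 → posterior Normal(465/232, 18/29)
obs 7: x=5 → posterior Normal(645/268, 36/67)
obs 8: x=-1/4 → posterior Normal(159/76, 9/19)

159/76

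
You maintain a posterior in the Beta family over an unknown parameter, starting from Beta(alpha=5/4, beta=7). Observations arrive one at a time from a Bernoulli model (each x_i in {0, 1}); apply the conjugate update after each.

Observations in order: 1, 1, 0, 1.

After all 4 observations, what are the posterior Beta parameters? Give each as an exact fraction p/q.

alpha=17/4, beta=8

obs 1: x=1 → posterior Beta(9/4, 7)
obs 2: x=1 → posterior Beta(13/4, 7)
obs 3: x=0 → posterior Beta(13/4, 8)
obs 4: x=1 → posterior Beta(17/4, 8)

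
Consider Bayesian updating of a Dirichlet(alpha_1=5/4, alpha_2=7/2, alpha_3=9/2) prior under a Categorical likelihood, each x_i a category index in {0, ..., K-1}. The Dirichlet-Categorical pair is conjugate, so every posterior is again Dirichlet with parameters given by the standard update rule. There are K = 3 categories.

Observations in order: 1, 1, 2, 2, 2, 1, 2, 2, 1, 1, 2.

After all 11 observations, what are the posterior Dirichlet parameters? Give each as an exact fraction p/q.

obs 1: x=1 → posterior Dirichlet(5/4, 9/2, 9/2)
obs 2: x=1 → posterior Dirichlet(5/4, 11/2, 9/2)
obs 3: x=2 → posterior Dirichlet(5/4, 11/2, 11/2)
obs 4: x=2 → posterior Dirichlet(5/4, 11/2, 13/2)
obs 5: x=2 → posterior Dirichlet(5/4, 11/2, 15/2)
obs 6: x=1 → posterior Dirichlet(5/4, 13/2, 15/2)
obs 7: x=2 → posterior Dirichlet(5/4, 13/2, 17/2)
obs 8: x=2 → posterior Dirichlet(5/4, 13/2, 19/2)
obs 9: x=1 → posterior Dirichlet(5/4, 15/2, 19/2)
obs 10: x=1 → posterior Dirichlet(5/4, 17/2, 19/2)
obs 11: x=2 → posterior Dirichlet(5/4, 17/2, 21/2)

alpha_1=5/4, alpha_2=17/2, alpha_3=21/2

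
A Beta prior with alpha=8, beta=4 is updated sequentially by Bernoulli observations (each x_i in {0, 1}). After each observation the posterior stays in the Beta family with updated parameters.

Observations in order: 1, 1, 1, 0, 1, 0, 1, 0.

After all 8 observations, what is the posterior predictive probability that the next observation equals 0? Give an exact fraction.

obs 1: x=1 → posterior Beta(9, 4)
obs 2: x=1 → posterior Beta(10, 4)
obs 3: x=1 → posterior Beta(11, 4)
obs 4: x=0 → posterior Beta(11, 5)
obs 5: x=1 → posterior Beta(12, 5)
obs 6: x=0 → posterior Beta(12, 6)
obs 7: x=1 → posterior Beta(13, 6)
obs 8: x=0 → posterior Beta(13, 7)

7/20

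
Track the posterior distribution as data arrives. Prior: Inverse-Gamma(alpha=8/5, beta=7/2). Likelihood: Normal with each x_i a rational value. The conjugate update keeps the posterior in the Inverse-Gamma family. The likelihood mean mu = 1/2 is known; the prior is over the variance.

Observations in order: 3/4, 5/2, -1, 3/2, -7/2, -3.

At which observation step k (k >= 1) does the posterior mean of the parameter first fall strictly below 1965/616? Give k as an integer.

k = 3

obs 1: x=3/4 → posterior Inverse-Gamma(21/10, 113/32)
obs 2: x=5/2 → posterior Inverse-Gamma(13/5, 177/32)
obs 3: x=-1 → posterior Inverse-Gamma(31/10, 213/32)
obs 4: x=3/2 → posterior Inverse-Gamma(18/5, 229/32)
obs 5: x=-7/2 → posterior Inverse-Gamma(41/10, 485/32)
obs 6: x=-3 → posterior Inverse-Gamma(23/5, 681/32)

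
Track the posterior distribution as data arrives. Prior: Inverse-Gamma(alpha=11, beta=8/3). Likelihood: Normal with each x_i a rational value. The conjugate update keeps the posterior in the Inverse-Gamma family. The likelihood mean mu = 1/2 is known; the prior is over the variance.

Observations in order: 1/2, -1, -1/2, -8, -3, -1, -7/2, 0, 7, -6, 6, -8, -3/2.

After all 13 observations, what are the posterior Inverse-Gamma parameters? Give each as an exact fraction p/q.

obs 1: x=1/2 → posterior Inverse-Gamma(23/2, 8/3)
obs 2: x=-1 → posterior Inverse-Gamma(12, 91/24)
obs 3: x=-1/2 → posterior Inverse-Gamma(25/2, 103/24)
obs 4: x=-8 → posterior Inverse-Gamma(13, 485/12)
obs 5: x=-3 → posterior Inverse-Gamma(27/2, 1117/24)
obs 6: x=-1 → posterior Inverse-Gamma(14, 143/3)
obs 7: x=-7/2 → posterior Inverse-Gamma(29/2, 167/3)
obs 8: x=0 → posterior Inverse-Gamma(15, 1339/24)
obs 9: x=7 → posterior Inverse-Gamma(31/2, 923/12)
obs 10: x=-6 → posterior Inverse-Gamma(16, 2353/24)
obs 11: x=6 → posterior Inverse-Gamma(33/2, 679/6)
obs 12: x=-8 → posterior Inverse-Gamma(17, 3583/24)
obs 13: x=-3/2 → posterior Inverse-Gamma(35/2, 3631/24)

alpha=35/2, beta=3631/24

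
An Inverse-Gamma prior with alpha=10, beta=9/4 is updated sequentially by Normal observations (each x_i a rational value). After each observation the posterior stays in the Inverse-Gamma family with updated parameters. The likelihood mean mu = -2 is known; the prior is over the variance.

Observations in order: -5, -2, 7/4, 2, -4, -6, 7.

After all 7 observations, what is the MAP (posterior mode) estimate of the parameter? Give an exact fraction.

2313/464

obs 1: x=-5 → posterior Inverse-Gamma(21/2, 27/4)
obs 2: x=-2 → posterior Inverse-Gamma(11, 27/4)
obs 3: x=7/4 → posterior Inverse-Gamma(23/2, 441/32)
obs 4: x=2 → posterior Inverse-Gamma(12, 697/32)
obs 5: x=-4 → posterior Inverse-Gamma(25/2, 761/32)
obs 6: x=-6 → posterior Inverse-Gamma(13, 1017/32)
obs 7: x=7 → posterior Inverse-Gamma(27/2, 2313/32)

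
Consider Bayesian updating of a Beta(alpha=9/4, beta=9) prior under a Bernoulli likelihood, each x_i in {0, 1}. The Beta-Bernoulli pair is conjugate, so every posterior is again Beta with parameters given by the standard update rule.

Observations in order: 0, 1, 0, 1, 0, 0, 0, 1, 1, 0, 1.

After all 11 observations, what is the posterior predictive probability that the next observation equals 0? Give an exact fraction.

obs 1: x=0 → posterior Beta(9/4, 10)
obs 2: x=1 → posterior Beta(13/4, 10)
obs 3: x=0 → posterior Beta(13/4, 11)
obs 4: x=1 → posterior Beta(17/4, 11)
obs 5: x=0 → posterior Beta(17/4, 12)
obs 6: x=0 → posterior Beta(17/4, 13)
obs 7: x=0 → posterior Beta(17/4, 14)
obs 8: x=1 → posterior Beta(21/4, 14)
obs 9: x=1 → posterior Beta(25/4, 14)
obs 10: x=0 → posterior Beta(25/4, 15)
obs 11: x=1 → posterior Beta(29/4, 15)

60/89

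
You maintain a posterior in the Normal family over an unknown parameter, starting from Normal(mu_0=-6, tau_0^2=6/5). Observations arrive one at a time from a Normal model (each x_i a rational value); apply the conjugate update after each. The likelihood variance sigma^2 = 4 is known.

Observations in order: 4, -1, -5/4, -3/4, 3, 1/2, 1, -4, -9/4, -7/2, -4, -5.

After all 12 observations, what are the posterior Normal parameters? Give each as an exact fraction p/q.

obs 1: x=4 → posterior Normal(-48/13, 12/13)
obs 2: x=-1 → posterior Normal(-51/16, 3/4)
obs 3: x=-5/4 → posterior Normal(-219/76, 12/19)
obs 4: x=-3/4 → posterior Normal(-57/22, 6/11)
obs 5: x=3 → posterior Normal(-48/25, 12/25)
obs 6: x=1/2 → posterior Normal(-93/56, 3/7)
obs 7: x=1 → posterior Normal(-87/62, 12/31)
obs 8: x=-4 → posterior Normal(-111/68, 6/17)
obs 9: x=-9/4 → posterior Normal(-249/148, 12/37)
obs 10: x=-7/2 → posterior Normal(-291/160, 3/10)
obs 11: x=-4 → posterior Normal(-339/172, 12/43)
obs 12: x=-5 → posterior Normal(-399/184, 6/23)

mu_0=-399/184, tau_0^2=6/23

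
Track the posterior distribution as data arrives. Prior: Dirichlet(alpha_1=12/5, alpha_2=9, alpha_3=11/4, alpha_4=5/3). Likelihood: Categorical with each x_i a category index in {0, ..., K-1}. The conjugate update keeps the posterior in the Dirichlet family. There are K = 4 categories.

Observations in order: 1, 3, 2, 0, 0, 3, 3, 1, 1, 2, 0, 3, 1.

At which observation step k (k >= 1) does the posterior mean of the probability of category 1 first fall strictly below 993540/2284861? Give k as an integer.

k = 12

obs 1: x=1 → posterior Dirichlet(12/5, 10, 11/4, 5/3)
obs 2: x=3 → posterior Dirichlet(12/5, 10, 11/4, 8/3)
obs 3: x=2 → posterior Dirichlet(12/5, 10, 15/4, 8/3)
obs 4: x=0 → posterior Dirichlet(17/5, 10, 15/4, 8/3)
obs 5: x=0 → posterior Dirichlet(22/5, 10, 15/4, 8/3)
obs 6: x=3 → posterior Dirichlet(22/5, 10, 15/4, 11/3)
obs 7: x=3 → posterior Dirichlet(22/5, 10, 15/4, 14/3)
obs 8: x=1 → posterior Dirichlet(22/5, 11, 15/4, 14/3)
obs 9: x=1 → posterior Dirichlet(22/5, 12, 15/4, 14/3)
obs 10: x=2 → posterior Dirichlet(22/5, 12, 19/4, 14/3)
obs 11: x=0 → posterior Dirichlet(27/5, 12, 19/4, 14/3)
obs 12: x=3 → posterior Dirichlet(27/5, 12, 19/4, 17/3)
obs 13: x=1 → posterior Dirichlet(27/5, 13, 19/4, 17/3)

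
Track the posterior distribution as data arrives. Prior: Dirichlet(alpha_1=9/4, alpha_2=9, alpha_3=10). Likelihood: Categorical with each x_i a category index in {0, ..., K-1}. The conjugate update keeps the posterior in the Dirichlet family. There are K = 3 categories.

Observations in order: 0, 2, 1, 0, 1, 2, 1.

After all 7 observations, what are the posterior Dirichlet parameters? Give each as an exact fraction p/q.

alpha_1=17/4, alpha_2=12, alpha_3=12

obs 1: x=0 → posterior Dirichlet(13/4, 9, 10)
obs 2: x=2 → posterior Dirichlet(13/4, 9, 11)
obs 3: x=1 → posterior Dirichlet(13/4, 10, 11)
obs 4: x=0 → posterior Dirichlet(17/4, 10, 11)
obs 5: x=1 → posterior Dirichlet(17/4, 11, 11)
obs 6: x=2 → posterior Dirichlet(17/4, 11, 12)
obs 7: x=1 → posterior Dirichlet(17/4, 12, 12)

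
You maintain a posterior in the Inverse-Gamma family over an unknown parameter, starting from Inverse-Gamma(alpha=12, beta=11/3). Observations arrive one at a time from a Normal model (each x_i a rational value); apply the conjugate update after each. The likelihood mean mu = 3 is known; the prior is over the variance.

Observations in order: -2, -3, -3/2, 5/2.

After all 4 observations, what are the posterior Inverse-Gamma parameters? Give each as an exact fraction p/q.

obs 1: x=-2 → posterior Inverse-Gamma(25/2, 97/6)
obs 2: x=-3 → posterior Inverse-Gamma(13, 205/6)
obs 3: x=-3/2 → posterior Inverse-Gamma(27/2, 1063/24)
obs 4: x=5/2 → posterior Inverse-Gamma(14, 533/12)

alpha=14, beta=533/12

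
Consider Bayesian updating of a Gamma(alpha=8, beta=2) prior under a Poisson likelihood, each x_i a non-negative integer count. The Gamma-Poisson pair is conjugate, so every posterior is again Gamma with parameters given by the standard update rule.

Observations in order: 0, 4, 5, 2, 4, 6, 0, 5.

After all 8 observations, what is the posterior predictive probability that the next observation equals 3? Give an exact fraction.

71400000000000000000000000000000000000/340039485861577398992406882305761986971

obs 1: x=0 → posterior Gamma(8, 3)
obs 2: x=4 → posterior Gamma(12, 4)
obs 3: x=5 → posterior Gamma(17, 5)
obs 4: x=2 → posterior Gamma(19, 6)
obs 5: x=4 → posterior Gamma(23, 7)
obs 6: x=6 → posterior Gamma(29, 8)
obs 7: x=0 → posterior Gamma(29, 9)
obs 8: x=5 → posterior Gamma(34, 10)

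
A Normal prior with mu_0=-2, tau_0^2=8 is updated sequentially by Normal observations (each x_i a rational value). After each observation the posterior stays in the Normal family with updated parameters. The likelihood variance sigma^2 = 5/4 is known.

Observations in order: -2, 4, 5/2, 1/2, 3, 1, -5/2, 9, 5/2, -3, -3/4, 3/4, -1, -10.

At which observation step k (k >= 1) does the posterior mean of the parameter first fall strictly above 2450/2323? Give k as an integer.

k = 3

obs 1: x=-2 → posterior Normal(-2, 40/37)
obs 2: x=4 → posterior Normal(18/23, 40/69)
obs 3: x=5/2 → posterior Normal(134/101, 40/101)
obs 4: x=1/2 → posterior Normal(150/133, 40/133)
obs 5: x=3 → posterior Normal(82/55, 8/33)
obs 6: x=1 → posterior Normal(278/197, 40/197)
obs 7: x=-5/2 → posterior Normal(198/229, 40/229)
obs 8: x=9 → posterior Normal(54/29, 40/261)
obs 9: x=5/2 → posterior Normal(566/293, 40/293)
obs 10: x=-3 → posterior Normal(94/65, 8/65)
obs 11: x=-3/4 → posterior Normal(446/357, 40/357)
obs 12: x=3/4 → posterior Normal(470/389, 40/389)
obs 13: x=-1 → posterior Normal(438/421, 40/421)
obs 14: x=-10 → posterior Normal(118/453, 40/453)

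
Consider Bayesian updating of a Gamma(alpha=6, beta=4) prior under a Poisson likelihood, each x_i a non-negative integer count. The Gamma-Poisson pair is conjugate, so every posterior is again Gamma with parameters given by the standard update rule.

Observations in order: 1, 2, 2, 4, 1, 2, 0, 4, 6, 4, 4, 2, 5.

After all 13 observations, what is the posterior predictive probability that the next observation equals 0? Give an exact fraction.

81152820641272625991922463475488672334362661535406513/947802215300518093524546391156037533862547778103672832

obs 1: x=1 → posterior Gamma(7, 5)
obs 2: x=2 → posterior Gamma(9, 6)
obs 3: x=2 → posterior Gamma(11, 7)
obs 4: x=4 → posterior Gamma(15, 8)
obs 5: x=1 → posterior Gamma(16, 9)
obs 6: x=2 → posterior Gamma(18, 10)
obs 7: x=0 → posterior Gamma(18, 11)
obs 8: x=4 → posterior Gamma(22, 12)
obs 9: x=6 → posterior Gamma(28, 13)
obs 10: x=4 → posterior Gamma(32, 14)
obs 11: x=4 → posterior Gamma(36, 15)
obs 12: x=2 → posterior Gamma(38, 16)
obs 13: x=5 → posterior Gamma(43, 17)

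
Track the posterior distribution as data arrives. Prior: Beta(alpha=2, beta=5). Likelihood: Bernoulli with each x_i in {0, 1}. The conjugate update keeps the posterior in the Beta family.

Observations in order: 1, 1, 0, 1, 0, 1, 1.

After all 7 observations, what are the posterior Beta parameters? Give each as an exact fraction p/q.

obs 1: x=1 → posterior Beta(3, 5)
obs 2: x=1 → posterior Beta(4, 5)
obs 3: x=0 → posterior Beta(4, 6)
obs 4: x=1 → posterior Beta(5, 6)
obs 5: x=0 → posterior Beta(5, 7)
obs 6: x=1 → posterior Beta(6, 7)
obs 7: x=1 → posterior Beta(7, 7)

alpha=7, beta=7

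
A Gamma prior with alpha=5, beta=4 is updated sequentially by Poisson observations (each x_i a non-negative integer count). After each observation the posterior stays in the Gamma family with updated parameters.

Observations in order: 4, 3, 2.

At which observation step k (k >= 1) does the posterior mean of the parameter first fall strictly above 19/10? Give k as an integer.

obs 1: x=4 → posterior Gamma(9, 5)
obs 2: x=3 → posterior Gamma(12, 6)
obs 3: x=2 → posterior Gamma(14, 7)

k = 2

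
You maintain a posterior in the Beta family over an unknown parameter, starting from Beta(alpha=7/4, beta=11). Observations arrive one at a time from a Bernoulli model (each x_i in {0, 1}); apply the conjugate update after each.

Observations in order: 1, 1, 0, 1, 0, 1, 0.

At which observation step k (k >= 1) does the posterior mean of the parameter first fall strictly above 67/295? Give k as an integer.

k = 2

obs 1: x=1 → posterior Beta(11/4, 11)
obs 2: x=1 → posterior Beta(15/4, 11)
obs 3: x=0 → posterior Beta(15/4, 12)
obs 4: x=1 → posterior Beta(19/4, 12)
obs 5: x=0 → posterior Beta(19/4, 13)
obs 6: x=1 → posterior Beta(23/4, 13)
obs 7: x=0 → posterior Beta(23/4, 14)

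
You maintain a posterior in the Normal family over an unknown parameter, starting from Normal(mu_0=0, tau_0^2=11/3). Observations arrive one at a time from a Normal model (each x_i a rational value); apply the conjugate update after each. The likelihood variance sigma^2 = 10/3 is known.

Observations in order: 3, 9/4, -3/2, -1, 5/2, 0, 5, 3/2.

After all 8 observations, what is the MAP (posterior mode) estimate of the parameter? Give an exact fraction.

517/392

obs 1: x=3 → posterior Normal(11/7, 110/63)
obs 2: x=9/4 → posterior Normal(231/128, 55/48)
obs 3: x=-3/2 → posterior Normal(165/172, 110/129)
obs 4: x=-1 → posterior Normal(121/216, 55/81)
obs 5: x=5/2 → posterior Normal(231/260, 22/39)
obs 6: x=0 → posterior Normal(231/304, 55/114)
obs 7: x=5 → posterior Normal(451/348, 110/261)
obs 8: x=3/2 → posterior Normal(517/392, 55/147)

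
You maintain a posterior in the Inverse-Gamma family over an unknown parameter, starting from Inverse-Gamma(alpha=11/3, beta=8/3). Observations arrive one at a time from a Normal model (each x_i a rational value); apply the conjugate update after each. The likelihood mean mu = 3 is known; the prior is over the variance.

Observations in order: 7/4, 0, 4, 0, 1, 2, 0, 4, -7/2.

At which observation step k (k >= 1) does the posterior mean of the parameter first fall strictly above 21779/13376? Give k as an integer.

k = 2

obs 1: x=7/4 → posterior Inverse-Gamma(25/6, 331/96)
obs 2: x=0 → posterior Inverse-Gamma(14/3, 763/96)
obs 3: x=4 → posterior Inverse-Gamma(31/6, 811/96)
obs 4: x=0 → posterior Inverse-Gamma(17/3, 1243/96)
obs 5: x=1 → posterior Inverse-Gamma(37/6, 1435/96)
obs 6: x=2 → posterior Inverse-Gamma(20/3, 1483/96)
obs 7: x=0 → posterior Inverse-Gamma(43/6, 1915/96)
obs 8: x=4 → posterior Inverse-Gamma(23/3, 1963/96)
obs 9: x=-7/2 → posterior Inverse-Gamma(49/6, 3991/96)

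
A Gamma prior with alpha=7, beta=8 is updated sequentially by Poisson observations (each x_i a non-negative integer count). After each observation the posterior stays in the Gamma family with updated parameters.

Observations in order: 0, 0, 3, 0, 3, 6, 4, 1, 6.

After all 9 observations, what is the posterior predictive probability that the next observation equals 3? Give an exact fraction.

obs 1: x=0 → posterior Gamma(7, 9)
obs 2: x=0 → posterior Gamma(7, 10)
obs 3: x=3 → posterior Gamma(10, 11)
obs 4: x=0 → posterior Gamma(10, 12)
obs 5: x=3 → posterior Gamma(13, 13)
obs 6: x=6 → posterior Gamma(19, 14)
obs 7: x=4 → posterior Gamma(23, 15)
obs 8: x=1 → posterior Gamma(24, 16)
obs 9: x=6 → posterior Gamma(30, 17)

1269987187501288661265870159462793921595/8295502338540383779843404518342969524224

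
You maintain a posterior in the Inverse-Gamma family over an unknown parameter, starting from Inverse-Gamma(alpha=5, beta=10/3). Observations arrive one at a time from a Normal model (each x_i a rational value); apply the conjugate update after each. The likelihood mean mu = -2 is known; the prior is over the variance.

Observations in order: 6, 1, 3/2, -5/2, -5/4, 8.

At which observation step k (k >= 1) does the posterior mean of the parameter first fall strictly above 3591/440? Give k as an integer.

k = 3

obs 1: x=6 → posterior Inverse-Gamma(11/2, 106/3)
obs 2: x=1 → posterior Inverse-Gamma(6, 239/6)
obs 3: x=3/2 → posterior Inverse-Gamma(13/2, 1103/24)
obs 4: x=-5/2 → posterior Inverse-Gamma(7, 553/12)
obs 5: x=-5/4 → posterior Inverse-Gamma(15/2, 4451/96)
obs 6: x=8 → posterior Inverse-Gamma(8, 9251/96)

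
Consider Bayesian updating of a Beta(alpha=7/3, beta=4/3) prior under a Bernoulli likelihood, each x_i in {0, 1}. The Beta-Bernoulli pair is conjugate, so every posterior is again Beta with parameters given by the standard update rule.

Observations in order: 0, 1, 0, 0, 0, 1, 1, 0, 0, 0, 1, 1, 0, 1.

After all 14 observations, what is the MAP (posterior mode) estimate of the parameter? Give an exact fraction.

obs 1: x=0 → posterior Beta(7/3, 7/3)
obs 2: x=1 → posterior Beta(10/3, 7/3)
obs 3: x=0 → posterior Beta(10/3, 10/3)
obs 4: x=0 → posterior Beta(10/3, 13/3)
obs 5: x=0 → posterior Beta(10/3, 16/3)
obs 6: x=1 → posterior Beta(13/3, 16/3)
obs 7: x=1 → posterior Beta(16/3, 16/3)
obs 8: x=0 → posterior Beta(16/3, 19/3)
obs 9: x=0 → posterior Beta(16/3, 22/3)
obs 10: x=0 → posterior Beta(16/3, 25/3)
obs 11: x=1 → posterior Beta(19/3, 25/3)
obs 12: x=1 → posterior Beta(22/3, 25/3)
obs 13: x=0 → posterior Beta(22/3, 28/3)
obs 14: x=1 → posterior Beta(25/3, 28/3)

22/47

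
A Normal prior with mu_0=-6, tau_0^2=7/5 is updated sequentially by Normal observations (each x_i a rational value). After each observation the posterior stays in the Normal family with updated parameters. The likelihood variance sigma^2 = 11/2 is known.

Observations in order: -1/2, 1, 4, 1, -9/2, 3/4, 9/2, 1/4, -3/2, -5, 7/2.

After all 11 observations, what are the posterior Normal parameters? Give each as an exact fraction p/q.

obs 1: x=-1/2 → posterior Normal(-337/69, 77/69)
obs 2: x=1 → posterior Normal(-323/83, 77/83)
obs 3: x=4 → posterior Normal(-267/97, 77/97)
obs 4: x=1 → posterior Normal(-253/111, 77/111)
obs 5: x=-9/2 → posterior Normal(-316/125, 77/125)
obs 6: x=3/4 → posterior Normal(-611/278, 77/139)
obs 7: x=9/2 → posterior Normal(-485/306, 77/153)
obs 8: x=1/4 → posterior Normal(-239/167, 77/167)
obs 9: x=-3/2 → posterior Normal(-260/181, 77/181)
obs 10: x=-5 → posterior Normal(-22/13, 77/195)
obs 11: x=7/2 → posterior Normal(-281/209, 7/19)

mu_0=-281/209, tau_0^2=7/19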